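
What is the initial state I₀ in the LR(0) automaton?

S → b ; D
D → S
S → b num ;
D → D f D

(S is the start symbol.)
First, augment the grammar with S' → S
I₀ = CLOSURE({ [S' → . S] }):
  [S' → . S] has the dot before S: add [S → . b ; D], [S → . b num ;]
No further items can be added.

I₀ = { [S → . b ; D], [S → . b num ;], [S' → . S] }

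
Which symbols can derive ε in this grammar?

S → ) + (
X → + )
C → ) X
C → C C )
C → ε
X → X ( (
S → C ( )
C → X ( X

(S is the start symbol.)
ε-productions: C → ε
So C is immediately nullable.
No further non-terminal can be added: every production for the remaining non-terminals contains a terminal or a non-nullable non-terminal.
Nullable = { 'C' }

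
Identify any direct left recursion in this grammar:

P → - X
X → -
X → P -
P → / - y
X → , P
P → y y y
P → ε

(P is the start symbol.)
P → - X: starts with '-'
X → -: starts with '-'
X → P -: starts with P
P → / - y: starts with '/'
X → , P: starts with ','
P → y y y: starts with y
P → ε: starts with ε

No direct left recursion found.

Answer: No direct left recursion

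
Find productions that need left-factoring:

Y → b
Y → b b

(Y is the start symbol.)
Left-factoring is needed when two productions for the same non-terminal
share a common prefix on the right-hand side.

Productions for Y:
  Y → b
  Y → b b

Found common prefix 'b' in productions for Y

Answer: Yes, Y has productions with common prefix 'b'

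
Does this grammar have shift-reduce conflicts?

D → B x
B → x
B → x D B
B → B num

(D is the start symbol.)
Augment with D' → D and build the canonical LR(0) collection (I0 = CLOSURE({[D' → . D]}), then GOTO on every symbol after a dot until no new states appear). It has 8 states:
  I0: { [B → . B num], [B → . x D B], [B → . x], [D → . B x], [D' → . D] }  — shift
  I1: { [B → B . num], [D → B . x] }  — shift
  I2: { [D' → D .] }  — accept
  I3: { [B → . B num], [B → . x D B], [B → . x], [B → x . D B], [B → x .], [D → . B x] }  — shift, reduce
  I4: { [B → . B num], [B → . x D B], [B → . x], [B → x D . B] }  — shift
  I5: { [B → B . num], [B → x D B .] }  — shift, reduce
  I6: { [B → B num .] }  — reduce
  I7: { [D → B x .] }  — reduce

I3 contains reduce item [B → x .] and shift items [B → . x], [B → . x D B] — shift-reduce conflict.
I5 contains reduce item [B → x D B .] and shift item [B → B . num] — shift-reduce conflict.

Answer: Yes — I3: [B → x .] vs [B → . x]; I5: [B → x D B .] vs [B → B . num]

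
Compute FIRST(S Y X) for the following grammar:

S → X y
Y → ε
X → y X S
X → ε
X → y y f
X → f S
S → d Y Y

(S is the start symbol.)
{ 'd', 'f', 'y' }

FIRST sets of the non-terminals involved (from the grammar, by fixed-point iteration):
  FIRST(S) = { 'd', 'f', 'y' }

To compute FIRST(S Y X), process the symbols left to right:
Symbol S is a non-terminal. Add FIRST(S) \ {ε} = { 'd', 'f', 'y' }
S is not nullable (ε ∉ FIRST(S)), so stop here.
FIRST(S Y X) = { 'd', 'f', 'y' }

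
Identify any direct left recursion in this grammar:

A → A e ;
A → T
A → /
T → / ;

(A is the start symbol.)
Yes, A is left-recursive

Direct left recursion occurs when N → N α for some non-terminal N (the right-hand side begins with the left-hand side itself).

A → A e ;: LEFT RECURSIVE (starts with A)
A → T: starts with T
A → /: starts with '/'
T → / ;: starts with '/'

The grammar has direct left recursion on: A.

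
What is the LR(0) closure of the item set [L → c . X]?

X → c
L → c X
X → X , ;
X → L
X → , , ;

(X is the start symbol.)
To compute CLOSURE, for each item [A → α.Bβ] where B is a non-terminal, add [B → .γ] for all productions B → γ; repeat for the newly added items until nothing changes.

Start with: [L → c . X]
  [L → c . X] has the dot before X: add [X → . c], [X → . X , ;], [X → . L], [X → . , , ;]
  [X → . L] has the dot before L: add [L → . c X]
No further items can be added.

CLOSURE = { [L → . c X], [L → c . X], [X → . , , ;], [X → . L], [X → . X , ;], [X → . c] }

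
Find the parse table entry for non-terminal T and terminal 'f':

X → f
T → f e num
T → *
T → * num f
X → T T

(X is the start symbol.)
To find M[T, 'f'], we find productions for T where 'f' is in the predict set (PREDICT(N → α) = (FIRST(α) \ {ε}) ∪ (FOLLOW(N) if α ⇒* ε)).

T → f e num: PREDICT = { 'f' }
  'f' is in predict set, so this production goes in M[T, 'f']
T → *: PREDICT = { '*' }
T → * num f: PREDICT = { '*' }

M[T, 'f'] = T → f e num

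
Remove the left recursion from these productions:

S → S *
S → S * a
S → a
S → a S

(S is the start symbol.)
S → a S'
S → a S S'
S' → * S'
S' → * a S'
S' → ε

S is directly left-recursive. The standard transformation for
  A → A α₁ | ... | A α_m | β₁ | ... | β_n
is
  A  → β₁ A' | ... | β_n A'
  A' → α₁ A' | ... | α_m A' | ε

S → a becomes S → a S'
S → a S becomes S → a S S'
S → S * becomes S' → * S'
S → S * a becomes S' → * a S'
Add S' → ε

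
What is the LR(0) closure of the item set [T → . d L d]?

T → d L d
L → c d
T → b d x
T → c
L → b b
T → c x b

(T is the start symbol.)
{ [T → . d L d] }

To compute CLOSURE, for each item [A → α.Bβ] where B is a non-terminal, add [B → .γ] for all productions B → γ; repeat for the newly added items until nothing changes.

Start with: [T → . d L d]
The dot precedes the terminal d, so nothing is added.

CLOSURE = { [T → . d L d] }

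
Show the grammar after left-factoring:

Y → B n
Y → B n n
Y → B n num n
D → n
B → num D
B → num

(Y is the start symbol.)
Y → B n Y'
Y' → ε
Y' → n
Y' → num n
D → n
B → num B'
B' → D
B' → ε

Left-factoring transforms A → αβ₁ | αβ₂ into A → αA' and A' → β₁ | β₂
(α is the longest common prefix among the alternatives). Repeat until
no nonterminal has two alternatives with a common prefix.

Round 1: Y has alternatives sharing prefix 'B n'. Introduce Y': Y → B n Y'
  Add: Y' → ε
  Add: Y' → n
  Add: Y' → num n

Round 2: B has alternatives sharing prefix 'num'. Introduce B': B → num B'
  Add: B' → D
  Add: B' → ε

No remaining common prefixes — done.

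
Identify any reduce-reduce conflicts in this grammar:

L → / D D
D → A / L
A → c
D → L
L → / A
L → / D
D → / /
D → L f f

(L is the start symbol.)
No reduce-reduce conflicts

Augment with L' → L and build the canonical LR(0) collection (I0 = CLOSURE({[L' → . L]}), then GOTO on every symbol after a dot until no new states appear). It has 15 states:
  I0: { [L → . / A], [L → . / D D], [L → . / D], [L' → . L] }  — shift
  I1: { [A → . c], [D → . / /], [D → . A / L], [D → . L f f], [D → . L], [L → . / A], [L → . / D D], [L → . / D], [L → / . A], [L → / . D D], [L → / . D] }  — shift
  I2: { [L' → L .] }  — accept
  I3: { [A → . c], [D → . / /], [D → . A / L], [D → . L f f], [D → . L], [D → / . /], [L → . / A], [L → . / D D], [L → . / D], [L → / . A], [L → / . D D], [L → / . D] }  — shift
  I4: { [D → A . / L], [L → / A .] }  — shift, reduce
  I5: { [A → . c], [D → . / /], [D → . A / L], [D → . L f f], [D → . L], [L → . / A], [L → . / D D], [L → . / D], [L → / D . D], [L → / D .] }  — shift, reduce
  I6: { [D → L . f f], [D → L .] }  — shift, reduce
  I7: { [A → c .] }  — reduce
  I8: { [D → L f . f] }  — shift
  I9: { [D → L f f .] }  — reduce
  I10: { [D → A . / L] }  — shift
  I11: { [L → / D D .] }  — reduce
  I12: { [D → A / . L], [L → . / A], [L → . / D D], [L → . / D] }  — shift
  I13: { [D → A / L .] }  — reduce
  I14: { [A → . c], [D → . / /], [D → . A / L], [D → . L f f], [D → . L], [D → / . /], [D → / / .], [L → . / A], [L → . / D D], [L → . / D], [L → / . A], [L → / . D D], [L → / . D] }  — shift, reduce

No state contains more than one complete item.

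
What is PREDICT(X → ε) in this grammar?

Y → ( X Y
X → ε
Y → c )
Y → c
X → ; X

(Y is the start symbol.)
PREDICT(X → ε) = (FIRST(RHS) \ {ε}) ∪ (FOLLOW(X) if ε ∈ FIRST(RHS), i.e. RHS ⇒* ε)
The right-hand side is ε (FIRST(ε) = { ε }), so the predict set is FOLLOW(X) = { '(', 'c' }
PREDICT(X → ε) = { '(', 'c' }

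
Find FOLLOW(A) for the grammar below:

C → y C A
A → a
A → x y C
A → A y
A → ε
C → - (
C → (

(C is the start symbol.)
To compute FOLLOW(A), find every occurrence of A on a right-hand side N → α A β: add FIRST(β) \ {ε}, and if β is empty or nullable also add FOLLOW(N). Iterate to a fixed point.

In C → y C A: A is at the end, add FOLLOW(C)
In A → A y: A is followed by y, add FIRST(y) \ {ε} = { 'y' }

The FOLLOW sets referred to above (computed the same way, to a fixed point):
  FOLLOW(C) = { $, 'a', 'x', 'y' }

Taking the union: FOLLOW(A) = { $, 'a', 'x', 'y' }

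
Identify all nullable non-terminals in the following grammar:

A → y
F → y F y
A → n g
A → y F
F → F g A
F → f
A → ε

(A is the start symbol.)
A non-terminal is nullable if it can derive ε (the empty string): either it has an ε-production, or it has a production whose right-hand side consists entirely of nullable non-terminals.

ε-productions: A → ε
So A is immediately nullable.
No further non-terminal can be added: every production for the remaining non-terminals contains a terminal or a non-nullable non-terminal.
Nullable = { 'A' }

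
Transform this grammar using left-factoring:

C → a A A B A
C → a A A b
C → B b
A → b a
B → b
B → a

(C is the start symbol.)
C → a A A C'
C' → B A
C' → b
C → B b
A → b a
B → b
B → a

Left-factoring transforms A → αβ₁ | αβ₂ into A → αA' and A' → β₁ | β₂
(α is the longest common prefix among the alternatives). Repeat until
no nonterminal has two alternatives with a common prefix.

Round 1: C has alternatives sharing prefix 'a A A'. Introduce C': C → a A A C'
  Add: C' → B A
  Add: C' → b

No remaining common prefixes — done.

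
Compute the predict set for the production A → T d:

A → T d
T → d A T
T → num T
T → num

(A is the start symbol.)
{ 'd', 'num' }

PREDICT(A → T d) = (FIRST(RHS) \ {ε}) ∪ (FOLLOW(A) if ε ∈ FIRST(RHS), i.e. RHS ⇒* ε)
FIRST(T) = { 'd', 'num' }
FIRST(T d) = { 'd', 'num' }
ε ∉ FIRST(T d), so FOLLOW(A) is not added.
PREDICT(A → T d) = { 'd', 'num' }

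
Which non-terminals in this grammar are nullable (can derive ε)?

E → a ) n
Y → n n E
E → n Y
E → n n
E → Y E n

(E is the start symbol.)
None

There are no ε-productions, so no non-terminal can derive ε.
No non-terminals are nullable.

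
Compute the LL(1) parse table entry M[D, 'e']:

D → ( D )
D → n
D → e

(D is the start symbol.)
D → e

To find M[D, 'e'], we find productions for D where 'e' is in the predict set (PREDICT(N → α) = (FIRST(α) \ {ε}) ∪ (FOLLOW(N) if α ⇒* ε)).

D → ( D ): PREDICT = { '(' }
D → n: PREDICT = { 'n' }
D → e: PREDICT = { 'e' }
  'e' is in predict set, so this production goes in M[D, 'e']

M[D, 'e'] = D → e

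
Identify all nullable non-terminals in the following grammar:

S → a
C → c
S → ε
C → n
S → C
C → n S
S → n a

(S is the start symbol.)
A non-terminal is nullable if it can derive ε (the empty string): either it has an ε-production, or it has a production whose right-hand side consists entirely of nullable non-terminals.

ε-productions: S → ε
So S is immediately nullable.
No further non-terminal can be added: every production for the remaining non-terminals contains a terminal or a non-nullable non-terminal.
Nullable = { 'S' }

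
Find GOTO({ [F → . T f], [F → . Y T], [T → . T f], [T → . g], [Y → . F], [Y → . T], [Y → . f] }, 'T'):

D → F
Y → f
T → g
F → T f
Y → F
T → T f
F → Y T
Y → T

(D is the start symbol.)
GOTO(I, 'T') = CLOSURE({ [A → αX.β] : [A → α.Xβ] ∈ I, X = 'T' })

Items with dot before 'T', with the dot advanced:
  [F → . T f] → [F → T . f]
  [T → . T f] → [T → T . f]
  [Y → . T] → [Y → T .]
Closure adds nothing (no advanced item has the dot before a non-terminal).

GOTO = { [F → T . f], [T → T . f], [Y → T .] }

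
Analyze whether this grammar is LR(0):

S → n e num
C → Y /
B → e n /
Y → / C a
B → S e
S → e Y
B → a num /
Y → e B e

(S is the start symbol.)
Yes, the grammar is LR(0)

A grammar is LR(0) if no state in the canonical LR(0) collection has:
  - both a shift item (dot before a terminal) and a complete item (shift-reduce conflict), or
  - two or more complete items (reduce-reduce conflict; the accept item [S' → S .] counts as a complete item here).

Augment with S' → S and build the canonical LR(0) collection (I0 = CLOSURE({[S' → . S]}), then GOTO on every symbol after a dot until no new states appear). It has 23 states:
  I0: { [S → . e Y], [S → . n e num], [S' → . S] }  — shift
  I1: { [S' → S .] }  — accept
  I2: { [S → e . Y], [Y → . / C a], [Y → . e B e] }  — shift
  I3: { [S → n . e num] }  — shift
  I4: { [S → n e . num] }  — shift
  I5: { [S → n e num .] }  — reduce
  I6: { [C → . Y /], [Y → . / C a], [Y → . e B e], [Y → / . C a] }  — shift
  I7: { [S → e Y .] }  — reduce
  I8: { [B → . S e], [B → . a num /], [B → . e n /], [S → . e Y], [S → . n e num], [Y → e . B e] }  — shift
  I9: { [Y → e B . e] }  — shift
  I10: { [B → S . e] }  — shift
  I11: { [B → a . num /] }  — shift
  I12: { [B → e . n /], [S → e . Y], [Y → . / C a], [Y → . e B e] }  — shift
  I13: { [B → e n . /] }  — shift
  I14: { [B → e n / .] }  — reduce
  I15: { [B → a num . /] }  — shift
  I16: { [B → a num / .] }  — reduce
  I17: { [B → S e .] }  — reduce
  I18: { [Y → e B e .] }  — reduce
  I19: { [Y → / C . a] }  — shift
  I20: { [C → Y . /] }  — shift
  I21: { [C → Y / .] }  — reduce
  I22: { [Y → / C a .] }  — reduce

Every state is either a pure shift/goto state or contains exactly one complete item and nothing to shift — no conflicts. The grammar is LR(0).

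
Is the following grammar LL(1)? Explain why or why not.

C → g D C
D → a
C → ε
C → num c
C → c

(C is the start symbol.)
A grammar is LL(1) if for each non-terminal N with multiple productions, the predict sets of those productions are pairwise disjoint, where PREDICT(N → α) = (FIRST(α) \ {ε}) ∪ (FOLLOW(N) if α ⇒* ε).

Relevant sets:
  FOLLOW(C) = { $ }

For C:
  PREDICT(C → g D C) = { 'g' }
  PREDICT(C → ε) = { $ }
  PREDICT(C → num c) = { 'num' }
  PREDICT(C → c) = { 'c' }
D has a single production, so nothing to check there.

All predict sets are disjoint. The grammar IS LL(1).

Answer: Yes, the grammar is LL(1).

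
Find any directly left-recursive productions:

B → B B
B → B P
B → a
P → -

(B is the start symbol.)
B → B B: LEFT RECURSIVE (starts with B)
B → B P: LEFT RECURSIVE (starts with B)
B → a: starts with a
P → -: starts with '-'

The grammar has direct left recursion on: B.

Answer: Yes, B is left-recursive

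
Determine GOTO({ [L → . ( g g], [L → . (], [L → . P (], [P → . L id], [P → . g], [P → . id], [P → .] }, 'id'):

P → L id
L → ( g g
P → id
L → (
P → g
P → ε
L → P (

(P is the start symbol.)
GOTO(I, 'id') = CLOSURE({ [A → αX.β] : [A → α.Xβ] ∈ I, X = 'id' })

Items with dot before 'id', with the dot advanced:
  [P → . id] → [P → id .]
Closure adds nothing (no advanced item has the dot before a non-terminal).

GOTO = { [P → id .] }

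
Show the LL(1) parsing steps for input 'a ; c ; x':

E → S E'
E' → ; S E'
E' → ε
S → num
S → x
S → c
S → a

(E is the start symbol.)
LL(1) parsing maintains a stack (initially the start symbol over $) and the input. At each step: if the stack top is a terminal, match it against the current input token; if it is a non-terminal N, replace it with the RHS of M[N, lookahead] (the unique production whose predict set contains the lookahead).

Stack is shown with the top on the left.

Stack     Input        Action
-----------------------------
E $       a ; c ; x $  output E → S E'
S E' $    a ; c ; x $  output S → a
a E' $    a ; c ; x $  match 'a'
E' $      ; c ; x $    output E' → ; S E'
; S E' $  ; c ; x $    match ';'
S E' $    c ; x $      output S → c
c E' $    c ; x $      match 'c'
E' $      ; x $        output E' → ; S E'
; S E' $  ; x $        match ';'
S E' $    x $          output S → x
x E' $    x $          match 'x'
E' $      $            output E' → ε
$         $            accept

The string is accepted.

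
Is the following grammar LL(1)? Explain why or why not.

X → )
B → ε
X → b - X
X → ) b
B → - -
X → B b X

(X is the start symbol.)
A grammar is LL(1) if for each non-terminal N with multiple productions, the predict sets of those productions are pairwise disjoint, where PREDICT(N → α) = (FIRST(α) \ {ε}) ∪ (FOLLOW(N) if α ⇒* ε).

Relevant sets:
  FIRST(B) = { '-', ε }
  FOLLOW(B) = { 'b' }

For X:
  PREDICT(X → ')') = { ')' }
  PREDICT(X → b '-' X) = { 'b' }
  PREDICT(X → ')' b) = { ')' }
  PREDICT(X → B b X) = { '-', 'b' }
For B:
  PREDICT(B → ε) = { 'b' }
  PREDICT(B → '-' '-') = { '-' }

Conflict found: Predict set conflict for X: { ')' }
The grammar is NOT LL(1).

Answer: No. Predict set conflict for X: { ')' }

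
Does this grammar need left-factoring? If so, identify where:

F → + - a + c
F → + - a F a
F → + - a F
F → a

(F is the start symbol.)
Yes, F has productions with common prefix '+ - a'

Left-factoring is needed when two productions for the same non-terminal
share a common prefix on the right-hand side.

Productions for F:
  F → + - a + c
  F → + - a F a
  F → + - a F
  F → a

Found common prefix '+ - a' in productions for F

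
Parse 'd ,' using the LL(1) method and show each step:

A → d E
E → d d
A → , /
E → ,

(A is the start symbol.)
LL(1) parsing maintains a stack (initially the start symbol over $) and the input. At each step: if the stack top is a terminal, match it against the current input token; if it is a non-terminal N, replace it with the RHS of M[N, lookahead] (the unique production whose predict set contains the lookahead).

Stack is shown with the top on the left.

Stack  Input  Action
--------------------
A $    d , $  output A → d E
d E $  d , $  match 'd'
E $    , $    output E → ,
, $    , $    match ','
$      $      accept

The string is accepted.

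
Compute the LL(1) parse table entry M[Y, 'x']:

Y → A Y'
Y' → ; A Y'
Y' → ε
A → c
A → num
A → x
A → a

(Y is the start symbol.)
To find M[Y, 'x'], we find productions for Y where 'x' is in the predict set (PREDICT(N → α) = (FIRST(α) \ {ε}) ∪ (FOLLOW(N) if α ⇒* ε)).

Relevant sets:
  FIRST(A) = { 'a', 'c', 'num', 'x' }

Y → A Y': PREDICT = { 'a', 'c', 'num', 'x' }
  'x' is in predict set, so this production goes in M[Y, 'x']

M[Y, 'x'] = Y → A Y'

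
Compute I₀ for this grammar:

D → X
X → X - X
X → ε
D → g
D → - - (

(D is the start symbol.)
First, augment the grammar with D' → D
I₀ = CLOSURE({ [D' → . D] }):
  [D' → . D] has the dot before D: add [D → . X], [D → . g], [D → . - - (]
  [D → . X] has the dot before X: add [X → . X - X], [X → .]
No further items can be added.

I₀ = { [D → . - - (], [D → . X], [D → . g], [D' → . D], [X → . X - X], [X → .] }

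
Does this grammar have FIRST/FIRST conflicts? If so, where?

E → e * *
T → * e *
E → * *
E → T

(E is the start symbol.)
Yes. E → '*' '*' / E → T on { '*' }

FIRST sets of the non-terminals at (or reachable through a nullable prefix from) the front of some alternative:
  FIRST(T) = { '*' }

Productions for E:
  E → e * *: FIRST = { 'e' }
  E → * *: FIRST = { '*' }
  E → T: FIRST = { '*' }
T has only one production, so no FIRST/FIRST conflict is possible there.

Conflict for E: E → * * and E → T
  Overlap: { '*' }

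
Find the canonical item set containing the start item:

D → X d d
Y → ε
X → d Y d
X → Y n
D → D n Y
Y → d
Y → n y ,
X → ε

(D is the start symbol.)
First, augment the grammar with D' → D
I₀ = CLOSURE({ [D' → . D] }):
  [D' → . D] has the dot before D: add [D → . X d d], [D → . D n Y]
  [D → . X d d] has the dot before X: add [X → . d Y d], [X → . Y n], [X → .]
  [X → . Y n] has the dot before Y: add [Y → .], [Y → . d], [Y → . n y ,]
No further items can be added.

I₀ = { [D → . D n Y], [D → . X d d], [D' → . D], [X → . Y n], [X → . d Y d], [X → .], [Y → . d], [Y → . n y ,], [Y → .] }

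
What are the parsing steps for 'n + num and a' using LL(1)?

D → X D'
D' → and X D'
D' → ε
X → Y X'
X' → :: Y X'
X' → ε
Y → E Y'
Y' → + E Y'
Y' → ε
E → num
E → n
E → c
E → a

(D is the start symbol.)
LL(1) parsing maintains a stack (initially the start symbol over $) and the input. At each step: if the stack top is a terminal, match it against the current input token; if it is a non-terminal N, replace it with the RHS of M[N, lookahead] (the unique production whose predict set contains the lookahead).

Stack is shown with the top on the left.

Stack           Input            Action
---------------------------------------
D $             n + num and a $  output D → X D'
X D' $          n + num and a $  output X → Y X'
Y X' D' $       n + num and a $  output Y → E Y'
E Y' X' D' $    n + num and a $  output E → n
n Y' X' D' $    n + num and a $  match 'n'
Y' X' D' $      + num and a $    output Y' → + E Y'
+ E Y' X' D' $  + num and a $    match '+'
E Y' X' D' $    num and a $      output E → num
num Y' X' D' $  num and a $      match 'num'
Y' X' D' $      and a $          output Y' → ε
X' D' $         and a $          output X' → ε
D' $            and a $          output D' → and X D'
and X D' $      and a $          match 'and'
X D' $          a $              output X → Y X'
Y X' D' $       a $              output Y → E Y'
E Y' X' D' $    a $              output E → a
a Y' X' D' $    a $              match 'a'
Y' X' D' $      $                output Y' → ε
X' D' $         $                output X' → ε
D' $            $                output D' → ε
$               $                accept

The string is accepted.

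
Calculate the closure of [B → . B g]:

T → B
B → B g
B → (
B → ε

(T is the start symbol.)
{ [B → . (], [B → . B g], [B → .] }

To compute CLOSURE, for each item [A → α.Bβ] where B is a non-terminal, add [B → .γ] for all productions B → γ; repeat for the newly added items until nothing changes.

Start with: [B → . B g]
  [B → . B g] has the dot before B: add [B → . (], [B → .]
No further items can be added.

CLOSURE = { [B → . (], [B → . B g], [B → .] }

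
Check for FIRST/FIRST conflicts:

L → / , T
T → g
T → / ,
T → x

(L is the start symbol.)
No FIRST/FIRST conflicts.

Productions for T:
  T → g: FIRST = { 'g' }
  T → / ,: FIRST = { '/' }
  T → x: FIRST = { 'x' }
L has only one production, so no FIRST/FIRST conflict is possible there.

All alternatives of each non-terminal have pairwise disjoint FIRST sets.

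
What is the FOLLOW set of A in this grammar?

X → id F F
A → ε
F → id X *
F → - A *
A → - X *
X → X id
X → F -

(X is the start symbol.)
{ '*' }

In F → - A *: A is followed by '*', add FIRST('*') \ {ε} = { '*' }

Taking the union: FOLLOW(A) = { '*' }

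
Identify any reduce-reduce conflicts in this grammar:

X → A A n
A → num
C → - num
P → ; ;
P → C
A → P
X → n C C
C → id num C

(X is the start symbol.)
No reduce-reduce conflicts

A reduce-reduce conflict occurs when an LR(0) state has two complete items [A → α .] and [B → β .] — both call for a reduction, and with no lookahead the parser cannot choose between them.

Augment with X' → X and build the canonical LR(0) collection (I0 = CLOSURE({[X' → . X]}), then GOTO on every symbol after a dot until no new states appear). It has 18 states:
  I0: { [A → . P], [A → . num], [C → . - num], [C → . id num C], [P → . ; ;], [P → . C], [X → . A A n], [X → . n C C], [X' → . X] }  — shift
  I1: { [C → - . num] }  — shift
  I2: { [P → ; . ;] }  — shift
  I3: { [A → . P], [A → . num], [C → . - num], [C → . id num C], [P → . ; ;], [P → . C], [X → A . A n] }  — shift
  I4: { [P → C .] }  — reduce
  I5: { [A → P .] }  — reduce
  I6: { [X' → X .] }  — accept
  I7: { [C → id . num C] }  — shift
  I8: { [C → . - num], [C → . id num C], [X → n . C C] }  — shift
  I9: { [A → num .] }  — reduce
  I10: { [C → . - num], [C → . id num C], [X → n C . C] }  — shift
  I11: { [X → n C C .] }  — reduce
  I12: { [C → . - num], [C → . id num C], [C → id num . C] }  — shift
  I13: { [C → id num C .] }  — reduce
  I14: { [X → A A . n] }  — shift
  I15: { [X → A A n .] }  — reduce
  I16: { [P → ; ; .] }  — reduce
  I17: { [C → - num .] }  — reduce

No state contains more than one complete item.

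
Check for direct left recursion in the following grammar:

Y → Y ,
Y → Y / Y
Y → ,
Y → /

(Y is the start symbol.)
Y → Y ,: LEFT RECURSIVE (starts with Y)
Y → Y / Y: LEFT RECURSIVE (starts with Y)
Y → ,: starts with ','
Y → /: starts with '/'

The grammar has direct left recursion on: Y.

Answer: Yes, Y is left-recursive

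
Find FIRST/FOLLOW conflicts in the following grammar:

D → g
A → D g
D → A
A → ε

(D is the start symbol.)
A FIRST/FOLLOW conflict occurs when a non-terminal N has a nullable alternative N → β (β ⇒* ε) and another alternative N → α with FIRST(α) ∩ FOLLOW(N) ≠ ∅: on such a lookahead the parser cannot decide between expanding α and letting N vanish via β.

Nullable non-terminals: A, D.
FIRST sets used below: FIRST(D) = { 'g', ε }, FIRST(A) = { 'g', ε }

A: nullable alternative(s) A → ε; FOLLOW(A) = { $, 'g' }
  A → D g: FIRST \ {ε} = { 'g' } — overlaps FOLLOW(A) on { 'g' }: CONFLICT
  A → ε: FIRST \ {ε} = { } — this is the only nullable alternative, skip

D: nullable alternative(s) D → A; FOLLOW(D) = { $, 'g' }
  D → g: FIRST \ {ε} = { 'g' } — overlaps FOLLOW(D) on { 'g' }: CONFLICT
  D → A: FIRST \ {ε} = { 'g' } — this is the only nullable alternative, skip

So the grammar has 2 FIRST/FOLLOW conflicts (marked CONFLICT above).

Answer: Yes. D → g with FOLLOW(D) on { 'g' }; A → D g with FOLLOW(A) on { 'g' }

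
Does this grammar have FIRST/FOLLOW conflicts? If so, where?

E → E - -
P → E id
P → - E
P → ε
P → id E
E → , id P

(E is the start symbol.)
Nullable non-terminals: P.
FIRST sets used below: FIRST(E) = { ',' }

P: nullable alternative(s) P → ε; FOLLOW(P) = { $, '-', 'id' }
  P → E id: FIRST \ {ε} = { ',' } — disjoint from FOLLOW(P)
  P → - E: FIRST \ {ε} = { '-' } — overlaps FOLLOW(P) on { '-' }: CONFLICT
  P → ε: FIRST \ {ε} = { } — this is the only nullable alternative, skip
  P → id E: FIRST \ {ε} = { 'id' } — overlaps FOLLOW(P) on { 'id' }: CONFLICT

E has no nullable alternative, so no FIRST/FOLLOW check is needed there.

So the grammar has 2 FIRST/FOLLOW conflicts (marked CONFLICT above).

Answer: Yes. P → '-' E with FOLLOW(P) on { '-' }; P → id E with FOLLOW(P) on { 'id' }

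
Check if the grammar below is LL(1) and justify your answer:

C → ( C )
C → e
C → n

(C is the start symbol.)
For C:
  PREDICT(C → '(' C ')') = { '(' }
  PREDICT(C → e) = { 'e' }
  PREDICT(C → n) = { 'n' }

All predict sets are disjoint. The grammar IS LL(1).

Answer: Yes, the grammar is LL(1).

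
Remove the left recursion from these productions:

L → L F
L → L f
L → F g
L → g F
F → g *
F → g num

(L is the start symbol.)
L is directly left-recursive. The standard transformation for
  A → A α₁ | ... | A α_m | β₁ | ... | β_n
is
  A  → β₁ A' | ... | β_n A'
  A' → α₁ A' | ... | α_m A' | ε

L → F g becomes L → F g L'
L → g F becomes L → g F L'
L → L F becomes L' → F L'
L → L f becomes L' → f L'
Add L' → ε

Productions for other non-terminals are unchanged:
  F → g *
  F → g num

Resulting grammar:
L → F g L'
L → g F L'
L' → F L'
L' → f L'
L' → ε
F → g *
F → g num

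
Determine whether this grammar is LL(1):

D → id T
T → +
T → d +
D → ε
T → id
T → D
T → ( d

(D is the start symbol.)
Relevant sets:
  FIRST(D) = { 'id', ε }
  FOLLOW(D) = { $ }
  FOLLOW(T) = { $ }

For D:
  PREDICT(D → id T) = { 'id' }
  PREDICT(D → ε) = { $ }
For T:
  PREDICT(T → '+') = { '+' }
  PREDICT(T → d '+') = { 'd' }
  PREDICT(T → id) = { 'id' }
  PREDICT(T → D) = { $, 'id' }
  PREDICT(T → '(' d) = { '(' }

Conflict found: Predict set conflict for T: { 'id' }
The grammar is NOT LL(1).

Answer: No. Predict set conflict for T: { 'id' }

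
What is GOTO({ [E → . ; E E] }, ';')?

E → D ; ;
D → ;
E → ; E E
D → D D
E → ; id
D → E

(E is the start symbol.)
GOTO(I, ';') = CLOSURE({ [A → αX.β] : [A → α.Xβ] ∈ I, X = ';' })

Items with dot before ';', with the dot advanced:
  [E → . ; E E] → [E → ; . E E]
Closure of the advanced items:
  [E → ; . E E] has the dot before E: add [E → . D ; ;], [E → . ; E E], [E → . ; id]
  [E → . D ; ;] has the dot before D: add [D → . ;], [D → . D D], [D → . E]

GOTO = { [D → . ;], [D → . D D], [D → . E], [E → . ; E E], [E → . ; id], [E → . D ; ;], [E → ; . E E] }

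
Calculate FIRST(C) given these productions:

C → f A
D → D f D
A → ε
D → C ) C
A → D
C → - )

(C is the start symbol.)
To compute FIRST(C), examine every production with C on the left-hand side, reading each right-hand side left to right until a non-nullable symbol is reached.

From C → f A:
  - f is a terminal: add 'f' and stop
From C → - ):
  - '-' is a terminal: add '-' and stop

Collecting: FIRST(C) = { '-', 'f' }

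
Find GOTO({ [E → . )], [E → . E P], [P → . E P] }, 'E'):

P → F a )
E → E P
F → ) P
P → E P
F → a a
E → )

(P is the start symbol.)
GOTO(I, 'E') = CLOSURE({ [A → αX.β] : [A → α.Xβ] ∈ I, X = 'E' })

Items with dot before 'E', with the dot advanced:
  [E → . E P] → [E → E . P]
  [P → . E P] → [P → E . P]
Closure of the advanced items:
  [E → E . P] has the dot before P: add [P → . F a )], [P → . E P]
  [P → . F a )] has the dot before F: add [F → . ) P], [F → . a a]
  [P → . E P] has the dot before E: add [E → . E P], [E → . )]

GOTO = { [E → . )], [E → . E P], [E → E . P], [F → . ) P], [F → . a a], [P → . E P], [P → . F a )], [P → E . P] }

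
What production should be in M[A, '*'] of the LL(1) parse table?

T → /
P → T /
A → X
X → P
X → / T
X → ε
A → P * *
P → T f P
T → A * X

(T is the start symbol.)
A → X, A → P * *

To find M[A, '*'], we find productions for A where '*' is in the predict set (PREDICT(N → α) = (FIRST(α) \ {ε}) ∪ (FOLLOW(N) if α ⇒* ε)).

Relevant sets:
  FIRST(X) = { '*', '/', ε }
  FIRST(P) = { '*', '/' }
  FOLLOW(A) = { '*' }

A → X: PREDICT = { '*', '/' }
  '*' is in predict set, so this production goes in M[A, '*']
A → P * *: PREDICT = { '*', '/' }
  '*' is in predict set, so this production goes in M[A, '*']

M[A, '*'] = A → X, A → P * *  (a multiply-defined cell — the grammar is not LL(1))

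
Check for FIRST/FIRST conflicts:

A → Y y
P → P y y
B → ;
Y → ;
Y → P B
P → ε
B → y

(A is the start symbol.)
Yes. Y → ';' / Y → P B on { ';' }

A FIRST/FIRST conflict occurs when two productions N → α and N → β for the same non-terminal have FIRST(α) ∩ FIRST(β) ≠ ∅ (with ε ∈ FIRST of a nullable right-hand side, so two nullable alternatives also conflict).

FIRST sets of the non-terminals at (or reachable through a nullable prefix from) the front of some alternative:
  FIRST(P) = { 'y', ε }
  FIRST(B) = { ';', 'y' }

Productions for P:
  P → P y y: FIRST = { 'y' }
  P → ε: FIRST = { ε }
Productions for B:
  B → ;: FIRST = { ';' }
  B → y: FIRST = { 'y' }
Productions for Y:
  Y → ;: FIRST = { ';' }
  Y → P B: FIRST = { ';', 'y' }
A has only one production, so no FIRST/FIRST conflict is possible there.

Conflict for Y: Y → ; and Y → P B
  Overlap: { ';' }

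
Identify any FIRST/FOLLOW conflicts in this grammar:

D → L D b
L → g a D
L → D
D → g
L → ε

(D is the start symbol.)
A FIRST/FOLLOW conflict occurs when a non-terminal N has a nullable alternative N → β (β ⇒* ε) and another alternative N → α with FIRST(α) ∩ FOLLOW(N) ≠ ∅: on such a lookahead the parser cannot decide between expanding α and letting N vanish via β.

Nullable non-terminals: L.
FIRST sets used below: FIRST(D) = { 'g' }

L: nullable alternative(s) L → ε; FOLLOW(L) = { 'g' }
  L → g a D: FIRST \ {ε} = { 'g' } — overlaps FOLLOW(L) on { 'g' }: CONFLICT
  L → D: FIRST \ {ε} = { 'g' } — overlaps FOLLOW(L) on { 'g' }: CONFLICT
  L → ε: FIRST \ {ε} = { } — this is the only nullable alternative, skip

D has no nullable alternative, so no FIRST/FOLLOW check is needed there.

So the grammar has 2 FIRST/FOLLOW conflicts (marked CONFLICT above).

Answer: Yes. L → g a D with FOLLOW(L) on { 'g' }; L → D with FOLLOW(L) on { 'g' }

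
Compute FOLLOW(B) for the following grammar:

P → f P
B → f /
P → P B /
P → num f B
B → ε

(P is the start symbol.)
To compute FOLLOW(B), find every occurrence of B on a right-hand side N → α B β: add FIRST(β) \ {ε}, and if β is empty or nullable also add FOLLOW(N). Iterate to a fixed point.

In P → P B /: B is followed by '/', add FIRST('/') \ {ε} = { '/' }
In P → num f B: B is at the end, add FOLLOW(P)

The FOLLOW sets referred to above (computed the same way, to a fixed point):
  FOLLOW(P) = { $, '/', 'f' }

Taking the union: FOLLOW(B) = { $, '/', 'f' }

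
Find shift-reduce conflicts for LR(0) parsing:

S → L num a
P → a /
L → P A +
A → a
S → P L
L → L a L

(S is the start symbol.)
Augment with S' → S and build the canonical LR(0) collection (I0 = CLOSURE({[S' → . S]}), then GOTO on every symbol after a dot until no new states appear). It has 16 states:
  I0: { [L → . L a L], [L → . P A +], [P → . a /], [S → . L num a], [S → . P L], [S' → . S] }  — shift
  I1: { [L → L . a L], [S → L . num a] }  — shift
  I2: { [A → . a], [L → . L a L], [L → . P A +], [L → P . A +], [P → . a /], [S → P . L] }  — shift
  I3: { [S' → S .] }  — accept
  I4: { [P → a . /] }  — shift
  I5: { [P → a / .] }  — reduce
  I6: { [L → P A . +] }  — shift
  I7: { [L → L . a L], [S → P L .] }  — shift, reduce
  I8: { [A → . a], [L → P . A +] }  — shift
  I9: { [A → a .], [P → a . /] }  — shift, reduce
  I10: { [A → a .] }  — reduce
  I11: { [L → . L a L], [L → . P A +], [L → L a . L], [P → . a /] }  — shift
  I12: { [L → L . a L], [L → L a L .] }  — shift, reduce
  I13: { [L → P A + .] }  — reduce
  I14: { [S → L num . a] }  — shift
  I15: { [S → L num a .] }  — reduce

I7 contains reduce item [S → P L .] and shift item [L → L . a L] — shift-reduce conflict.
I9 contains reduce item [A → a .] and shift item [P → a . /] — shift-reduce conflict.
I12 contains reduce item [L → L a L .] and shift item [L → L . a L] — shift-reduce conflict.

Answer: Yes — I7: [S → P L .] vs [L → L . a L]; I9: [A → a .] vs [P → a . /]; I12: [L → L a L .] vs [L → L . a L]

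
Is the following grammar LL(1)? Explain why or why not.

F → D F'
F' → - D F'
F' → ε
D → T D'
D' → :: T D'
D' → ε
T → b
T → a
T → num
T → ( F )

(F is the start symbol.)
Yes, the grammar is LL(1).

A grammar is LL(1) if for each non-terminal N with multiple productions, the predict sets of those productions are pairwise disjoint, where PREDICT(N → α) = (FIRST(α) \ {ε}) ∪ (FOLLOW(N) if α ⇒* ε).

Relevant sets:
  FOLLOW(F') = { $, ')' }
  FOLLOW(D') = { $, ')', '-' }

For F':
  PREDICT(F' → '-' D F') = { '-' }
  PREDICT(F' → ε) = { $, ')' }
For D':
  PREDICT(D' → :: T D') = { '::' }
  PREDICT(D' → ε) = { $, ')', '-' }
For T:
  PREDICT(T → b) = { 'b' }
  PREDICT(T → a) = { 'a' }
  PREDICT(T → num) = { 'num' }
  PREDICT(T → '(' F ')') = { '(' }
F, D have a single production, so nothing to check there.

All predict sets are disjoint. The grammar IS LL(1).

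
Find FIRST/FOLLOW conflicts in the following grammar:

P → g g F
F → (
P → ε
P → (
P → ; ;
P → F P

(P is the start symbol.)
Nullable non-terminals: P.
FIRST sets used below: FIRST(F) = { '(' }

P: nullable alternative(s) P → ε; FOLLOW(P) = { $ }
  P → g g F: FIRST \ {ε} = { 'g' } — disjoint from FOLLOW(P)
  P → ε: FIRST \ {ε} = { } — this is the only nullable alternative, skip
  P → (: FIRST \ {ε} = { '(' } — disjoint from FOLLOW(P)
  P → ; ;: FIRST \ {ε} = { ';' } — disjoint from FOLLOW(P)
  P → F P: FIRST \ {ε} = { '(' } — disjoint from FOLLOW(P)

F has no nullable alternative, so no FIRST/FOLLOW check is needed there.

No FIRST/FOLLOW conflicts found.

Answer: No FIRST/FOLLOW conflicts.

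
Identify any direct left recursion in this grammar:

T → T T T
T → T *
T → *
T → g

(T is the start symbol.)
Yes, T is left-recursive

Direct left recursion occurs when N → N α for some non-terminal N (the right-hand side begins with the left-hand side itself).

T → T T T: LEFT RECURSIVE (starts with T)
T → T *: LEFT RECURSIVE (starts with T)
T → *: starts with '*'
T → g: starts with g

The grammar has direct left recursion on: T.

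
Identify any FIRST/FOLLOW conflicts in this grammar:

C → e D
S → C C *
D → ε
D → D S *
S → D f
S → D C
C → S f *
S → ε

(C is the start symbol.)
A FIRST/FOLLOW conflict occurs when a non-terminal N has a nullable alternative N → β (β ⇒* ε) and another alternative N → α with FIRST(α) ∩ FOLLOW(N) ≠ ∅: on such a lookahead the parser cannot decide between expanding α and letting N vanish via β.

Nullable non-terminals: D, S.
FIRST sets used below: FIRST(D) = { '*', 'e', 'f', ε }, FIRST(S) = { '*', 'e', 'f', ε }, FIRST(C) = { '*', 'e', 'f' }

D: nullable alternative(s) D → ε; FOLLOW(D) = { $, '*', 'e', 'f' }
  D → ε: FIRST \ {ε} = { } — this is the only nullable alternative, skip
  D → D S *: FIRST \ {ε} = { '*', 'e', 'f' } — overlaps FOLLOW(D) on { '*', 'e', 'f' }: CONFLICT

S: nullable alternative(s) S → ε; FOLLOW(S) = { '*', 'f' }
  S → C C *: FIRST \ {ε} = { '*', 'e', 'f' } — overlaps FOLLOW(S) on { '*', 'f' }: CONFLICT
  S → D f: FIRST \ {ε} = { '*', 'e', 'f' } — overlaps FOLLOW(S) on { '*', 'f' }: CONFLICT
  S → D C: FIRST \ {ε} = { '*', 'e', 'f' } — overlaps FOLLOW(S) on { '*', 'f' }: CONFLICT
  S → ε: FIRST \ {ε} = { } — this is the only nullable alternative, skip

C has no nullable alternative, so no FIRST/FOLLOW check is needed there.

So the grammar has 4 FIRST/FOLLOW conflicts (marked CONFLICT above).

Answer: Yes. S → C C '*' with FOLLOW(S) on { '*', 'f' }; S → D f with FOLLOW(S) on { '*', 'f' }; S → D C with FOLLOW(S) on { '*', 'f' }; D → D S '*' with FOLLOW(D) on { '*', 'e', 'f' }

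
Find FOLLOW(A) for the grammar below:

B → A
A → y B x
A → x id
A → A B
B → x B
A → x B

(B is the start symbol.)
{ $, 'x', 'y' }

In B → A: A is at the end, add FOLLOW(B)
In A → A B: A is followed by B, add FIRST(B) \ {ε} = { 'x', 'y' }

The FOLLOW sets referred to above (computed the same way, to a fixed point):
  FOLLOW(B) = { $, 'x', 'y' }

Taking the union: FOLLOW(A) = { $, 'x', 'y' }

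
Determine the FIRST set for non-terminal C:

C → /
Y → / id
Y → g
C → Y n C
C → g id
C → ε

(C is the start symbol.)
To compute FIRST(C), examine every production with C on the left-hand side, reading each right-hand side left to right until a non-nullable symbol is reached.

FIRST sets of the other non-terminals involved (by the same procedure, iterated to a fixed point):
  FIRST(Y) = { '/', 'g' }

From C → /:
  - '/' is a terminal: add '/' and stop
From C → Y n C:
  - Y is a non-terminal: add FIRST(Y) \ {ε} = { '/', 'g' }
    Y is not nullable, so stop
From C → g id:
  - g is a terminal: add 'g' and stop
From C → ε:
  - ε-production, so ε ∈ FIRST(C)

Collecting: FIRST(C) = { '/', 'g', ε }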